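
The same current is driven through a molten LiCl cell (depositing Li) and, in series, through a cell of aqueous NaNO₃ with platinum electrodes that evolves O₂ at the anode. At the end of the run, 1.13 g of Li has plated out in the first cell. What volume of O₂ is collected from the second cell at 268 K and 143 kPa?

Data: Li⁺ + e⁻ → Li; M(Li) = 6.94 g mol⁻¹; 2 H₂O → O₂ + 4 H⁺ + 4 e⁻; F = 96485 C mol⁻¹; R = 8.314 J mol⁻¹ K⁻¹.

0.634 L

n(Li) = 1.13 / 6.94 = 0.1628 mol, so n(e⁻) = 1 × 0.1628 = 0.1628 mol.
The cells are in series, so the same 0.1628 mol of electrons passes through the second cell.
2 H₂O → O₂ + 4 H⁺ + 4 e⁻ — 4 mol e⁻ per mol O₂, so n(O₂) = 0.1628/4 = 0.04071 mol.
V = nRT/P = (0.04071 × 8.314 × 268) / (143 × 10³) = 6.34 × 10⁻⁴ m³ = 0.634 L.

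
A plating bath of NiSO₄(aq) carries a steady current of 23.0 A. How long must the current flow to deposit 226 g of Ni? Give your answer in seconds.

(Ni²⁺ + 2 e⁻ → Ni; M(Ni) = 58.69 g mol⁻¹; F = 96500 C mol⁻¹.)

32300 s

n(Ni) = m/M = 226 / 58.69 = 3.851 mol.
Each Ni atom requires 2 electrons, so n(e⁻) = 2 × 3.851 = 7.701 mol.
Q = n(e⁻)·F = 7.701 × 96500 = 743200 C.
t = Q/I = 743200 / 23.00 A = 32310 s.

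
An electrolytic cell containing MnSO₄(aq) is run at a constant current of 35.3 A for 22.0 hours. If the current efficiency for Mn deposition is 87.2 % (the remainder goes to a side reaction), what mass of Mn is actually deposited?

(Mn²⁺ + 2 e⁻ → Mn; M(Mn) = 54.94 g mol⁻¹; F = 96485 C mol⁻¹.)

Q = I·t = 35.30 × 79200 = 2796000 C.
n(e⁻) = 2796000/96485 = 28.98 mol; theoretically n(Mn) = 28.98/2 = 14.49 mol, m_theo = 796.0 g.
At 87.2 % efficiency, m_actual = 0.872 × 796.0 = 694 g.

694 g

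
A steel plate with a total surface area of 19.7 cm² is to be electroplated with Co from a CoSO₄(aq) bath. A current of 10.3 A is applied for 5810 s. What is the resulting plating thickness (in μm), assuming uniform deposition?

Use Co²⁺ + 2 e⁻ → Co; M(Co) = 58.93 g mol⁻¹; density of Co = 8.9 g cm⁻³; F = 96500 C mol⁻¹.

Q = I·t = 10.30 × 5810.0 = 59840 C; n(e⁻) = 0.6201 mol.
n(Co) = n(e⁻)/2 = 0.3101 mol, so m = 0.3101 × 58.93 = 18.27 g.
Volume = m/ρ = 18.27 / 8.9 = 2.053 cm³.
Thickness = V/A = 2.053 / 19.7 = 0.104 cm = 1040 μm.

1040 μm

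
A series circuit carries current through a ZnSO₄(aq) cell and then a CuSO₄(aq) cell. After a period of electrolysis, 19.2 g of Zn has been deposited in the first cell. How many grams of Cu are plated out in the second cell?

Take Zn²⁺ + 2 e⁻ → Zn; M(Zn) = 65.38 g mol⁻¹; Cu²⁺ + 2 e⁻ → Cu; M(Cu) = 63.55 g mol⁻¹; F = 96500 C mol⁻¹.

18.7 g

n(Zn) = 19.2 / 65.38 = 0.2937 mol.
Since Zn²⁺ + 2 e⁻ → Zn, n(e⁻) passed = 2 × 0.2937 = 0.5873 mol.
Cells in series carry the same charge, so the same 0.5873 mol of electrons passes through cell 2.
Cu²⁺ + 2 e⁻ → Cu, so n(Cu) = 0.5873 / 2 = 0.2937 mol.
m(Cu) = 0.2937 × 63.55 = 18.7 g.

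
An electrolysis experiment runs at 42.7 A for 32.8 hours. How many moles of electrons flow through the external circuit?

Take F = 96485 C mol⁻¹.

52.3 mol

Q = I·t = 42.70 A × 118080 s = 5042000 C.
n(e⁻) = Q/F = 5042000 / 96485 = 52.3 mol.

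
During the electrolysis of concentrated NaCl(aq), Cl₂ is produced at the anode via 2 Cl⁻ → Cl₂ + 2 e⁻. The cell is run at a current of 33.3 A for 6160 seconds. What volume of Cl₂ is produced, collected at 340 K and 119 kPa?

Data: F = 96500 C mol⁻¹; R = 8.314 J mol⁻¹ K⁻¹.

25.2 L

Q = I·t = 33.30 A × 6160.0 s = 205100 C.
n(e⁻) = Q/F = 205100 / 96500 = 2.126 mol.
2 electrons are transferred per Cl₂ molecule, so n(Cl₂) = 2.126 / 2 = 1.063 mol.
V = nRT/P = (1.063 × 8.314 × 340) / (119 × 10³ Pa) = 0.0252 m³ = 25.2 L.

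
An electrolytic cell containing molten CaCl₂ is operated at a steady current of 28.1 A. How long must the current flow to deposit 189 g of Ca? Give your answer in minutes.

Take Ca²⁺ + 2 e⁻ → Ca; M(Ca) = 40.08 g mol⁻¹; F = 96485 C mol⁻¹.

540 min

n(Ca) = m/M = 189 / 40.08 = 4.716 mol.
Each Ca atom requires 2 electrons, so n(e⁻) = 2 × 4.716 = 9.431 mol.
Q = n(e⁻)·F = 9.431 × 96485 = 910000 C.
t = Q/I = 910000 / 28.10 A = 32380 s = 540 min.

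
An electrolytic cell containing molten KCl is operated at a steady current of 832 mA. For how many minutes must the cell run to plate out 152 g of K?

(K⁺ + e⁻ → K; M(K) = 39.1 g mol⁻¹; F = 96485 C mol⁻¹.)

n(K) = m/M = 152 / 39.1 = 3.887 mol.
Each K atom requires 1 electron, so n(e⁻) = 1 × 3.887 = 3.887 mol.
Q = n(e⁻)·F = 3.887 × 96485 = 375100 C.
t = Q/I = 375100 / 0.8320 A = 450800 s = 7510 min.

7510 min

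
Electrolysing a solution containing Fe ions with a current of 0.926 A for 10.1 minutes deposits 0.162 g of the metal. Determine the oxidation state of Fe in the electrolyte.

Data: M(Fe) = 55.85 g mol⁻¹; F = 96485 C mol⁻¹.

+2

Q = I·t = 0.9260 A × 606.00 s = 561.2 C, so n(e⁻) = 561.2/96485 = 0.005816 mol.
n(Fe) deposited = 0.162 / 55.85 = 0.002901 mol.
Electrons per atom = n(e⁻)/n(Fe) = 0.005816 / 0.002901 = 2.01 ≈ 2, so the ion is Fe²⁺.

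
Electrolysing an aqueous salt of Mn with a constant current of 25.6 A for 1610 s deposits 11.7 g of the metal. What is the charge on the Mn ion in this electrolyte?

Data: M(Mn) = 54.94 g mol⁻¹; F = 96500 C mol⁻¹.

+2

Q = I·t = 25.60 A × 1610.0 s = 41220 C, so n(e⁻) = 41220/96500 = 0.4271 mol.
n(Mn) deposited = 11.7 / 54.94 = 0.2130 mol.
Electrons per atom = n(e⁻)/n(Mn) = 0.4271 / 0.2130 = 2.01 ≈ 2, so the ion is Mn²⁺.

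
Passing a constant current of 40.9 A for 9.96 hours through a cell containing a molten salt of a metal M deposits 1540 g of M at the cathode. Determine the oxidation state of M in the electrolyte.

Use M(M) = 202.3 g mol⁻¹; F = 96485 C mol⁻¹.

+2

Q = I·t = 40.90 A × 35856 s = 1467000 C, so n(e⁻) = 1467000/96485 = 15.20 mol.
n(M) deposited = 1540 / 202.3 = 7.612 mol.
Electrons per atom = n(e⁻)/n(M) = 15.20 / 7.612 = 2.00 ≈ 2, so the ion is M²⁺.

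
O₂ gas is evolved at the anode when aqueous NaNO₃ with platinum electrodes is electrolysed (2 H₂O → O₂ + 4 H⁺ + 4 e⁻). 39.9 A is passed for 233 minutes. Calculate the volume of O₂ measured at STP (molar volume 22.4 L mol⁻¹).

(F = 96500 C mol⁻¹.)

32.4 L

Q = I·t = 39.90 A × 13980 s = 557800 C.
n(e⁻) = Q/F = 557800 / 96500 = 5.780 mol.
4 electrons are transferred per O₂ molecule, so n(O₂) = 5.780 / 4 = 1.445 mol.
V = n × V_m = 1.445 × 22.4 = 32.4 L.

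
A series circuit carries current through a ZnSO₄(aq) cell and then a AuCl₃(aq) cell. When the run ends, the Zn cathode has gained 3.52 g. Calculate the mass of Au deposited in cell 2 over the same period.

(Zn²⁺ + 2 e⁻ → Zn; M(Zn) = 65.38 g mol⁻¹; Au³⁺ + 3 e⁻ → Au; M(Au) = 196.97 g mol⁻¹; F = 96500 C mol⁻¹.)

n(Zn) = 3.52 / 65.38 = 0.05384 mol.
Since Zn²⁺ + 2 e⁻ → Zn, n(e⁻) passed = 2 × 0.05384 = 0.1077 mol.
Cells in series carry the same charge, so the same 0.1077 mol of electrons passes through cell 2.
Au³⁺ + 3 e⁻ → Au, so n(Au) = 0.1077 / 3 = 0.03589 mol.
m(Au) = 0.03589 × 196.97 = 7.07 g.

7.07 g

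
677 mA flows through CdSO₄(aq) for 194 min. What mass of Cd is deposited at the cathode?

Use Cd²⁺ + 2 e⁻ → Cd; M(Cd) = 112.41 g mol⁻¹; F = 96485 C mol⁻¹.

Q = I·t = 0.6770 A × 11640 s = 7880 C.
n(e⁻) = Q/F = 7880 / 96485 = 0.08167 mol.
Cd²⁺ + 2 e⁻ → Cd, so n(Cd) = n(e⁻)/2 = 0.04084 mol.
m = n·M = 0.04084 × 112.41 = 4.59 g.

4.59 g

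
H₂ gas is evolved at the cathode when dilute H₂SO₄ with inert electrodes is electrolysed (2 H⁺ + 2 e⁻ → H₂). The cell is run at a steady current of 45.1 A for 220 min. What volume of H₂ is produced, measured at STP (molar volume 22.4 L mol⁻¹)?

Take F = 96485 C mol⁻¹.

Q = I·t = 45.10 A × 13200 s = 595300 C.
n(e⁻) = Q/F = 595300 / 96485 = 6.170 mol.
2 electrons are transferred per H₂ molecule, so n(H₂) = 6.170 / 2 = 3.085 mol.
V = n × V_m = 3.085 × 22.4 = 69.1 L.

69.1 L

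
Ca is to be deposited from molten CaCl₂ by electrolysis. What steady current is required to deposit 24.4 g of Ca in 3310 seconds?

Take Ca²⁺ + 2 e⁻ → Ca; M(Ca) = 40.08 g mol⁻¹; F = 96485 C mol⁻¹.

n(Ca) = 24.4 / 40.08 = 0.6088 mol.
n(e⁻) = 2 × 0.6088 = 1.218 mol.
Q = n(e⁻)·F = 1.218 × 96485 = 117500 C.
I = Q/t = 117500 / 3310.0 s = 35.5 A.

35.5 A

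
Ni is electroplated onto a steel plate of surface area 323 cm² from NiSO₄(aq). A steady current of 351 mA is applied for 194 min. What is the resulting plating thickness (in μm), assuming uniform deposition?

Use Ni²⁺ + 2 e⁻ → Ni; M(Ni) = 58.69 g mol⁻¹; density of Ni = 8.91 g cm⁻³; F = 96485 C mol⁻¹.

Q = I·t = 0.3510 × 11640 = 4086 C; n(e⁻) = 0.04234 mol.
n(Ni) = n(e⁻)/2 = 0.02117 mol, so m = 0.02117 × 58.69 = 1.243 g.
Volume = m/ρ = 1.243 / 8.91 = 0.1395 cm³.
Thickness = V/A = 0.1395 / 323 = 4.32 × 10⁻⁴ cm = 4.32 μm.

4.32 μm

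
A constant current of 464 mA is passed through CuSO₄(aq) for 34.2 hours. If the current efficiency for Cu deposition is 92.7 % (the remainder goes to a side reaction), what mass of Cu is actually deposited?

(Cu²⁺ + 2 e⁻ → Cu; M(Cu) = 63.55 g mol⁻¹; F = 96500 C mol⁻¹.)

Q = I·t = 0.4640 × 123120 = 57130 C.
n(e⁻) = 57130/96500 = 0.5920 mol; theoretically n(Cu) = 0.5920/2 = 0.2960 mol, m_theo = 18.81 g.
At 92.7 % efficiency, m_actual = 0.927 × 18.81 = 17.4 g.

17.4 g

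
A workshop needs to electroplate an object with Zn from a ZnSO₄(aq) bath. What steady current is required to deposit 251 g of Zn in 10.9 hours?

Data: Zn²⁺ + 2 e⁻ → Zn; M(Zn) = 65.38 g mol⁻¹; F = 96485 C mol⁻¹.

n(Zn) = 251 / 65.38 = 3.839 mol.
n(e⁻) = 2 × 3.839 = 7.678 mol.
Q = n(e⁻)·F = 7.678 × 96485 = 740800 C.
I = Q/t = 740800 / 39240 s = 18.9 A.

18.9 A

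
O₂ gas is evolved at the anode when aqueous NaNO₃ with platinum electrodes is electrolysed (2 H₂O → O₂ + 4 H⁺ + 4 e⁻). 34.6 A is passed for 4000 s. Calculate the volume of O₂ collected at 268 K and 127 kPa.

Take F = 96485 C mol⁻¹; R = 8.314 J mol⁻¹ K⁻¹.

6.29 L

Q = I·t = 34.60 A × 4000.0 s = 138400 C.
n(e⁻) = Q/F = 138400 / 96485 = 1.434 mol.
4 electrons are transferred per O₂ molecule, so n(O₂) = 1.434 / 4 = 0.3586 mol.
V = nRT/P = (0.3586 × 8.314 × 268) / (127 × 10³ Pa) = 0.00629 m³ = 6.29 L.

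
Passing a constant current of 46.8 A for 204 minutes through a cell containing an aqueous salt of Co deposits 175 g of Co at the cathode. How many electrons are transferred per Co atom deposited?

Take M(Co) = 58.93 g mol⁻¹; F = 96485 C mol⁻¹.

Q = I·t = 46.80 A × 12240 s = 572800 C, so n(e⁻) = 572800/96485 = 5.937 mol.
n(Co) deposited = 175 / 58.93 = 2.970 mol.
Electrons per atom = n(e⁻)/n(Co) = 5.937 / 2.970 = 2.00 ≈ 2, so the ion is Co²⁺.

2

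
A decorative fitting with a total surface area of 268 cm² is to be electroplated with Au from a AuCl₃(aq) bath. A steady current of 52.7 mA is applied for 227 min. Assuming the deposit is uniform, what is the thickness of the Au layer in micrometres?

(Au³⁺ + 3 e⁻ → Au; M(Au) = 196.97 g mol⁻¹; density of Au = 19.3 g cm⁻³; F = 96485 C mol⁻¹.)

0.944 μm

Q = I·t = 0.05270 × 13620 = 717.8 C; n(e⁻) = 0.007439 mol.
n(Au) = n(e⁻)/3 = 0.002480 mol, so m = 0.002480 × 196.97 = 0.4884 g.
Volume = m/ρ = 0.4884 / 19.3 = 0.02531 cm³.
Thickness = V/A = 0.02531 / 268 = 9.44 × 10⁻⁵ cm = 0.944 μm.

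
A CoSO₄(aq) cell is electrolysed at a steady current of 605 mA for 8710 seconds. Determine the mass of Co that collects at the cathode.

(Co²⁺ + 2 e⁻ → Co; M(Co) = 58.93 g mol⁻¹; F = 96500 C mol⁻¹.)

Q = I·t = 0.6050 A × 8710.0 s = 5270 C.
n(e⁻) = Q/F = 5270 / 96500 = 0.05461 mol.
Co²⁺ + 2 e⁻ → Co, so n(Co) = n(e⁻)/2 = 0.02730 mol.
m = n·M = 0.02730 × 58.93 = 1.61 g.

1.61 g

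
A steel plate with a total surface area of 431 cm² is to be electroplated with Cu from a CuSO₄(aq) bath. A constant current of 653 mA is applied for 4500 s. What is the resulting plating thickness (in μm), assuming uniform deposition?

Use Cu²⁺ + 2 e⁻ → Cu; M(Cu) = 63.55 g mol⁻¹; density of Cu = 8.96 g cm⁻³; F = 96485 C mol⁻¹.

Q = I·t = 0.6530 × 4500.0 = 2938 C; n(e⁻) = 0.03046 mol.
n(Cu) = n(e⁻)/2 = 0.01523 mol, so m = 0.01523 × 63.55 = 0.9677 g.
Volume = m/ρ = 0.9677 / 8.96 = 0.1080 cm³.
Thickness = V/A = 0.1080 / 431 = 2.51 × 10⁻⁴ cm = 2.51 μm.

2.51 μm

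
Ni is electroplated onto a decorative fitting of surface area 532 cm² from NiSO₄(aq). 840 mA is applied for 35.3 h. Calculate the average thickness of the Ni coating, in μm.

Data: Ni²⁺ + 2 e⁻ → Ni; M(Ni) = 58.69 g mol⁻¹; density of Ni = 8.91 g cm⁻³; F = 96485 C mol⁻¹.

Q = I·t = 0.8400 × 127080 = 106700 C; n(e⁻) = 1.106 mol.
n(Ni) = n(e⁻)/2 = 0.5532 mol, so m = 0.5532 × 58.69 = 32.47 g.
Volume = m/ρ = 32.47 / 8.91 = 3.644 cm³.
Thickness = V/A = 3.644 / 532 = 0.00685 cm = 68.5 μm.

68.5 μm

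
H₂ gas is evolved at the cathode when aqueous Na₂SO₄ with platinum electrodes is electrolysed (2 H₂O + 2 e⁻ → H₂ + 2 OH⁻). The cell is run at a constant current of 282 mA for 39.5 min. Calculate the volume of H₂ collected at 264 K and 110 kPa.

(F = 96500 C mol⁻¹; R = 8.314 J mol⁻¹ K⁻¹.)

0.0691 L

Q = I·t = 0.2820 A × 2370.0 s = 668.3 C.
n(e⁻) = Q/F = 668.3 / 96500 = 0.006926 mol.
2 electrons are transferred per H₂ molecule, so n(H₂) = 0.006926 / 2 = 0.003463 mol.
V = nRT/P = (0.003463 × 8.314 × 264) / (110 × 10³ Pa) = 6.91 × 10⁻⁵ m³ = 0.0691 L.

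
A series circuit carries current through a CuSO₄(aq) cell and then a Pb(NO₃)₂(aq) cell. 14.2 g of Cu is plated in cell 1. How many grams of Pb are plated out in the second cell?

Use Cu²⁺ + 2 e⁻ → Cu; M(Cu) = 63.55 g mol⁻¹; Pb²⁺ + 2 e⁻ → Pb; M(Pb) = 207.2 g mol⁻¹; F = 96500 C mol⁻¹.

n(Cu) = 14.2 / 63.55 = 0.2234 mol.
Since Cu²⁺ + 2 e⁻ → Cu, n(e⁻) passed = 2 × 0.2234 = 0.4469 mol.
Cells in series carry the same charge, so the same 0.4469 mol of electrons passes through cell 2.
Pb²⁺ + 2 e⁻ → Pb, so n(Pb) = 0.4469 / 2 = 0.2234 mol.
m(Pb) = 0.2234 × 207.2 = 46.3 g.

46.3 g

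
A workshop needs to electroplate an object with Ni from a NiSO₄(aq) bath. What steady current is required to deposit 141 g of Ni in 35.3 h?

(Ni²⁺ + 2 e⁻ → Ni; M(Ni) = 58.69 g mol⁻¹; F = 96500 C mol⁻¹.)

3.65 A

n(Ni) = 141 / 58.69 = 2.402 mol.
n(e⁻) = 2 × 2.402 = 4.805 mol.
Q = n(e⁻)·F = 4.805 × 96500 = 463700 C.
I = Q/t = 463700 / 127080 s = 3.65 A.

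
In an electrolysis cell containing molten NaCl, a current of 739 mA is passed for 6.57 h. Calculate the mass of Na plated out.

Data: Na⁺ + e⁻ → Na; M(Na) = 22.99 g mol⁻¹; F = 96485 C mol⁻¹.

4.16 g

Q = I·t = 0.7390 A × 23652 s = 17480 C.
n(e⁻) = Q/F = 17480 / 96485 = 0.1812 mol.
Na⁺ + e⁻ → Na, so n(Na) = n(e⁻)/1 = 0.1812 mol.
m = n·M = 0.1812 × 22.99 = 4.16 g.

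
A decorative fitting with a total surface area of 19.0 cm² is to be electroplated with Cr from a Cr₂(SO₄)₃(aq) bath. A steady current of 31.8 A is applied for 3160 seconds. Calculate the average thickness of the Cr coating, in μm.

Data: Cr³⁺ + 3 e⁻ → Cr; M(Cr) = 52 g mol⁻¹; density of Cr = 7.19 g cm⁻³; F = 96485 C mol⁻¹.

Q = I·t = 31.80 × 3160.0 = 100500 C; n(e⁻) = 1.041 mol.
n(Cr) = n(e⁻)/3 = 0.3472 mol, so m = 0.3472 × 52 = 18.05 g.
Volume = m/ρ = 18.05 / 7.19 = 2.511 cm³.
Thickness = V/A = 2.511 / 19.0 = 0.132 cm = 1320 μm.

1320 μm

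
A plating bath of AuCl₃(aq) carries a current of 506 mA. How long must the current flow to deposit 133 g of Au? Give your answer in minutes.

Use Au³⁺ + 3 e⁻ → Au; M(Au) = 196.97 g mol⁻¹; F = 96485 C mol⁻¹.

n(Au) = m/M = 133 / 196.97 = 0.6752 mol.
Each Au atom requires 3 electrons, so n(e⁻) = 3 × 0.6752 = 2.026 mol.
Q = n(e⁻)·F = 2.026 × 96485 = 195400 C.
t = Q/I = 195400 / 0.5060 A = 386300 s = 6440 min.

6440 min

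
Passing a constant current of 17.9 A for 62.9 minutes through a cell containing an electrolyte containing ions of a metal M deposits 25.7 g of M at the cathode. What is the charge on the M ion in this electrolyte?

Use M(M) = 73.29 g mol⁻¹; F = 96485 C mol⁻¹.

Q = I·t = 17.90 A × 3774.0 s = 67550 C, so n(e⁻) = 67550/96485 = 0.7002 mol.
n(M) deposited = 25.7 / 73.29 = 0.3507 mol.
Electrons per atom = n(e⁻)/n(M) = 0.7002 / 0.3507 = 2.00 ≈ 2, so the ion is M²⁺.

+2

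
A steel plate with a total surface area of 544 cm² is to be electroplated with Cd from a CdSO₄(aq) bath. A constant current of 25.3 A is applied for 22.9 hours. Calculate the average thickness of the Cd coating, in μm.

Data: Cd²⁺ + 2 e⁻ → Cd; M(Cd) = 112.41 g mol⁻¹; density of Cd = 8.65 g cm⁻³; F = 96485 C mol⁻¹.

2580 μm

Q = I·t = 25.30 × 82440 = 2086000 C; n(e⁻) = 21.62 mol.
n(Cd) = n(e⁻)/2 = 10.81 mol, so m = 10.81 × 112.41 = 1215 g.
Volume = m/ρ = 1215 / 8.65 = 140.5 cm³.
Thickness = V/A = 140.5 / 544 = 0.258 cm = 2580 μm.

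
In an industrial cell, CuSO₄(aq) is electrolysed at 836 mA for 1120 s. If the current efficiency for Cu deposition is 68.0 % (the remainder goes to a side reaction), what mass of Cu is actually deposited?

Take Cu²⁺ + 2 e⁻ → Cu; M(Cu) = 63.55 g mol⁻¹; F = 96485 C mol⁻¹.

0.210 g

Q = I·t = 0.8360 × 1120.0 = 936.3 C.
n(e⁻) = 936.3/96485 = 0.009704 mol; theoretically n(Cu) = 0.009704/2 = 0.004852 mol, m_theo = 0.3084 g.
At 68.0 % efficiency, m_actual = 0.680 × 0.3084 = 0.210 g.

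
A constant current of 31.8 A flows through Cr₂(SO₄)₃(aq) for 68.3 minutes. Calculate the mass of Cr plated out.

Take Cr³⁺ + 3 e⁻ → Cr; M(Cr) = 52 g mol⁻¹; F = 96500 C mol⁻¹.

23.4 g

Q = I·t = 31.80 A × 4098.0 s = 130300 C.
n(e⁻) = Q/F = 130300 / 96500 = 1.350 mol.
Cr³⁺ + 3 e⁻ → Cr, so n(Cr) = n(e⁻)/3 = 0.4501 mol.
m = n·M = 0.4501 × 52 = 23.4 g.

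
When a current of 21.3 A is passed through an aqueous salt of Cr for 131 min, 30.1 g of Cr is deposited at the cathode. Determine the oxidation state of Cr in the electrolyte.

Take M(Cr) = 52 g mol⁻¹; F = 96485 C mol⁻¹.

Q = I·t = 21.30 A × 7860.0 s = 167400 C, so n(e⁻) = 167400/96485 = 1.735 mol.
n(Cr) deposited = 30.1 / 52 = 0.5788 mol.
Electrons per atom = n(e⁻)/n(Cr) = 1.735 / 0.5788 = 3.00 ≈ 3, so the ion is Cr³⁺.

+3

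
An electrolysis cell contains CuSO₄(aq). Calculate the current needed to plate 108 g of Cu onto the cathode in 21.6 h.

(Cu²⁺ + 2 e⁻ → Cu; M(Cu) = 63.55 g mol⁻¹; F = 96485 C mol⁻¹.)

n(Cu) = 108 / 63.55 = 1.699 mol.
n(e⁻) = 2 × 1.699 = 3.399 mol.
Q = n(e⁻)·F = 3.399 × 96485 = 327900 C.
I = Q/t = 327900 / 77760 s = 4.22 A.

4.22 A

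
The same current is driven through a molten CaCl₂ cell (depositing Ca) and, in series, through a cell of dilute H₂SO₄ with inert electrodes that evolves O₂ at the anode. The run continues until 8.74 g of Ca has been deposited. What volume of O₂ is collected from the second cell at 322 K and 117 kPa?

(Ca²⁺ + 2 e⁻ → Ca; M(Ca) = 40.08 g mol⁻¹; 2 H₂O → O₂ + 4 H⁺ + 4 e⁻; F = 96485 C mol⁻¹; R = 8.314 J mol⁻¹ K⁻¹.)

n(Ca) = 8.74 / 40.08 = 0.2181 mol, so n(e⁻) = 2 × 0.2181 = 0.4361 mol.
The cells are in series, so the same 0.4361 mol of electrons passes through the second cell.
2 H₂O → O₂ + 4 H⁺ + 4 e⁻ — 4 mol e⁻ per mol O₂, so n(O₂) = 0.4361/4 = 0.1090 mol.
V = nRT/P = (0.1090 × 8.314 × 322) / (117 × 10³) = 0.00249 m³ = 2.49 L.

2.49 L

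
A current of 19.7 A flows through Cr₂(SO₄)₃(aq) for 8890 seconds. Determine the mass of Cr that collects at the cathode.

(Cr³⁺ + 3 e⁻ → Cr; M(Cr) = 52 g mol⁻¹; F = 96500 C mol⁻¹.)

31.5 g

Q = I·t = 19.70 A × 8890.0 s = 175100 C.
n(e⁻) = Q/F = 175100 / 96500 = 1.815 mol.
Cr³⁺ + 3 e⁻ → Cr, so n(Cr) = n(e⁻)/3 = 0.6049 mol.
m = n·M = 0.6049 × 52 = 31.5 g.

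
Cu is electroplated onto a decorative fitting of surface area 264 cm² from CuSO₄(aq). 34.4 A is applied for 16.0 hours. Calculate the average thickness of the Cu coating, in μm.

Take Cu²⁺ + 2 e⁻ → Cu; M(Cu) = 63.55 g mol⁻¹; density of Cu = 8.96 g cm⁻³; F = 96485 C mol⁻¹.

Q = I·t = 34.40 × 57600 = 1981000 C; n(e⁻) = 20.54 mol.
n(Cu) = n(e⁻)/2 = 10.27 mol, so m = 10.27 × 63.55 = 652.5 g.
Volume = m/ρ = 652.5 / 8.96 = 72.83 cm³.
Thickness = V/A = 72.83 / 264 = 0.276 cm = 2760 μm.

2760 μm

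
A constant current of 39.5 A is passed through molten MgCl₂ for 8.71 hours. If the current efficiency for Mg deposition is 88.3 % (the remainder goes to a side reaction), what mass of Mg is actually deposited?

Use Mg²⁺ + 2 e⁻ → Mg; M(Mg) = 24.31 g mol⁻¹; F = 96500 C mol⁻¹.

Q = I·t = 39.50 × 31356 = 1239000 C.
n(e⁻) = 1239000/96500 = 12.83 mol; theoretically n(Mg) = 12.83/2 = 6.417 mol, m_theo = 156.0 g.
At 88.3 % efficiency, m_actual = 0.883 × 156.0 = 138 g.

138 g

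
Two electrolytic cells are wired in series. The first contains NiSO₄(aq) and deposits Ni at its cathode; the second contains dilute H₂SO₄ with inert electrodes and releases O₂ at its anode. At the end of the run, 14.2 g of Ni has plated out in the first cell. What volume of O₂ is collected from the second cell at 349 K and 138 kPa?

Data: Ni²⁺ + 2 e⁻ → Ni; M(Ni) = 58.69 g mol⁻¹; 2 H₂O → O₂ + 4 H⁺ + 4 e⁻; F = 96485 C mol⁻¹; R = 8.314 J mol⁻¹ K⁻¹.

n(Ni) = 14.2 / 58.69 = 0.2419 mol, so n(e⁻) = 2 × 0.2419 = 0.4839 mol.
The cells are in series, so the same 0.4839 mol of electrons passes through the second cell.
2 H₂O → O₂ + 4 H⁺ + 4 e⁻ — 4 mol e⁻ per mol O₂, so n(O₂) = 0.4839/4 = 0.1210 mol.
V = nRT/P = (0.1210 × 8.314 × 349) / (138 × 10³) = 0.00254 m³ = 2.54 L.

2.54 L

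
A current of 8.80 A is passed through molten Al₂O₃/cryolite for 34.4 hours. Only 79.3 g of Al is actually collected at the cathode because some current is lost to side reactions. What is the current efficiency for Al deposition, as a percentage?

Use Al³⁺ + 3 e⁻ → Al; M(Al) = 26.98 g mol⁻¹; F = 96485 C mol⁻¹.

Q = I·t = 8.800 × 123840 = 1090000 C; n(e⁻) = 1090000/96485 = 11.29 mol.
Theoretical n(Al) = n(e⁻)/3 = 3.765 mol, i.e. m_theo = 3.765 × 26.98 = 101.6 g.
Efficiency = m_actual / m_theo = 79.3 / 101.6 = 78.1 %.

78.1 %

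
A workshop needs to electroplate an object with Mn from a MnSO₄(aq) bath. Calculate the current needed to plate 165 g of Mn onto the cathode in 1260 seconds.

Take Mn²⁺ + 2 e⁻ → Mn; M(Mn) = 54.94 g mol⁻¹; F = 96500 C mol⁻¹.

n(Mn) = 165 / 54.94 = 3.003 mol.
n(e⁻) = 2 × 3.003 = 6.007 mol.
Q = n(e⁻)·F = 6.007 × 96500 = 579600 C.
I = Q/t = 579600 / 1260.0 s = 460 A.

460 A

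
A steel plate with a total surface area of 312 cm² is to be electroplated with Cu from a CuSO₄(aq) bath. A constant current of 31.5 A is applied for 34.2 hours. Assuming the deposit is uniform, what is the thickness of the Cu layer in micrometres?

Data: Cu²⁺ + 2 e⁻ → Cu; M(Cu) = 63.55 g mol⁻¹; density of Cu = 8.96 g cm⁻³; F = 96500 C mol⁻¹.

Q = I·t = 31.50 × 123120 = 3878000 C; n(e⁻) = 40.19 mol.
n(Cu) = n(e⁻)/2 = 20.09 mol, so m = 20.09 × 63.55 = 1277 g.
Volume = m/ρ = 1277 / 8.96 = 142.5 cm³.
Thickness = V/A = 142.5 / 312 = 0.457 cm = 4570 μm.

4570 μm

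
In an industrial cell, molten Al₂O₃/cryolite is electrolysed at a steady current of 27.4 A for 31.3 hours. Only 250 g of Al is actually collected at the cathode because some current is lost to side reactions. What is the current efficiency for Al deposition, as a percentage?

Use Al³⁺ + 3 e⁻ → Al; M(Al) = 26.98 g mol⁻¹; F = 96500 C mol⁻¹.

86.9 %

Q = I·t = 27.40 × 112680 = 3087000 C; n(e⁻) = 3087000/96500 = 31.99 mol.
Theoretical n(Al) = n(e⁻)/3 = 10.66 mol, i.e. m_theo = 10.66 × 26.98 = 287.7 g.
Efficiency = m_actual / m_theo = 250 / 287.7 = 86.9 %.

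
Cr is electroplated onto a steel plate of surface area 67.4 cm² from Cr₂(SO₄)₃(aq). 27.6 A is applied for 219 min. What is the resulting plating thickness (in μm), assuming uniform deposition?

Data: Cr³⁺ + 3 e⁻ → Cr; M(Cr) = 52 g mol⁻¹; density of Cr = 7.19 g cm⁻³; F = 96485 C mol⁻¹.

Q = I·t = 27.60 × 13140 = 362700 C; n(e⁻) = 3.759 mol.
n(Cr) = n(e⁻)/3 = 1.253 mol, so m = 1.253 × 52 = 65.15 g.
Volume = m/ρ = 65.15 / 7.19 = 9.061 cm³.
Thickness = V/A = 9.061 / 67.4 = 0.134 cm = 1340 μm.

1340 μm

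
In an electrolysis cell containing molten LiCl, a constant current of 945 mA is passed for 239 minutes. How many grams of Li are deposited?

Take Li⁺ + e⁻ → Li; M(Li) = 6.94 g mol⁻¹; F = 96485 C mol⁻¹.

0.975 g

Q = I·t = 0.9450 A × 14340 s = 13550 C.
n(e⁻) = Q/F = 13550 / 96485 = 0.1404 mol.
Li⁺ + e⁻ → Li, so n(Li) = n(e⁻)/1 = 0.1404 mol.
m = n·M = 0.1404 × 6.94 = 0.975 g.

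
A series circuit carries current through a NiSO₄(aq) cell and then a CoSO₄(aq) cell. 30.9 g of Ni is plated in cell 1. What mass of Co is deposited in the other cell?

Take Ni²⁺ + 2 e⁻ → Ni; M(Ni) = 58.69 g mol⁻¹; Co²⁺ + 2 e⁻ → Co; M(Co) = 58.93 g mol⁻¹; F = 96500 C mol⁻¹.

31.0 g

n(Ni) = 30.9 / 58.69 = 0.5265 mol.
Since Ni²⁺ + 2 e⁻ → Ni, n(e⁻) passed = 2 × 0.5265 = 1.053 mol.
Cells in series carry the same charge, so the same 1.053 mol of electrons passes through cell 2.
Co²⁺ + 2 e⁻ → Co, so n(Co) = 1.053 / 2 = 0.5265 mol.
m(Co) = 0.5265 × 58.93 = 31.0 g.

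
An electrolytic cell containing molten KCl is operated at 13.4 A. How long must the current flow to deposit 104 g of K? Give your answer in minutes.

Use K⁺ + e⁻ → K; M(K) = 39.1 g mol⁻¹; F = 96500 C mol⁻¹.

319 min

n(K) = m/M = 104 / 39.1 = 2.660 mol.
Each K atom requires 1 electron, so n(e⁻) = 1 × 2.660 = 2.660 mol.
Q = n(e⁻)·F = 2.660 × 96500 = 256700 C.
t = Q/I = 256700 / 13.40 A = 19150 s = 319 min.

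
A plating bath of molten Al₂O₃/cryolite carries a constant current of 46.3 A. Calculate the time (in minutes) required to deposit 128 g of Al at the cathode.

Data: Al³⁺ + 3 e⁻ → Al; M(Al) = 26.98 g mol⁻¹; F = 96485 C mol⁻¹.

n(Al) = m/M = 128 / 26.98 = 4.744 mol.
Each Al atom requires 3 electrons, so n(e⁻) = 3 × 4.744 = 14.23 mol.
Q = n(e⁻)·F = 14.23 × 96485 = 1373000 C.
t = Q/I = 1373000 / 46.30 A = 29660 s = 494 min.

494 min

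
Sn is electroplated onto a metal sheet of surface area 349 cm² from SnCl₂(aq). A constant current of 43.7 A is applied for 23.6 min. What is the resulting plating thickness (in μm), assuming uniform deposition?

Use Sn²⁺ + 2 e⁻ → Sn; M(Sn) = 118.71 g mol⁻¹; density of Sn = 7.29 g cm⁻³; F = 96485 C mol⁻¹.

150 μm

Q = I·t = 43.70 × 1416.0 = 61880 C; n(e⁻) = 0.6413 mol.
n(Sn) = n(e⁻)/2 = 0.3207 mol, so m = 0.3207 × 118.71 = 38.07 g.
Volume = m/ρ = 38.07 / 7.29 = 5.222 cm³.
Thickness = V/A = 5.222 / 349 = 0.0150 cm = 150 μm.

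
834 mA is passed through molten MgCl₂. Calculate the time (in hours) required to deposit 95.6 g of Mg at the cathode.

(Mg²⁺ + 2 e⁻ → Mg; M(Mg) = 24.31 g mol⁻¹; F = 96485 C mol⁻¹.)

253 h

n(Mg) = m/M = 95.6 / 24.31 = 3.933 mol.
Each Mg atom requires 2 electrons, so n(e⁻) = 2 × 3.933 = 7.865 mol.
Q = n(e⁻)·F = 7.865 × 96485 = 758900 C.
t = Q/I = 758900 / 0.8340 A = 909900 s = 253 h.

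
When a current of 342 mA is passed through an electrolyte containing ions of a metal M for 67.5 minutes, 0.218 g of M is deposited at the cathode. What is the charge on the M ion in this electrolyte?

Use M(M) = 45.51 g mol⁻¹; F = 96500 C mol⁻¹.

Q = I·t = 0.3420 A × 4050.0 s = 1385 C, so n(e⁻) = 1385/96500 = 0.01435 mol.
n(M) deposited = 0.218 / 45.51 = 0.004790 mol.
Electrons per atom = n(e⁻)/n(M) = 0.01435 / 0.004790 = 3.00 ≈ 3, so the ion is M³⁺.

+3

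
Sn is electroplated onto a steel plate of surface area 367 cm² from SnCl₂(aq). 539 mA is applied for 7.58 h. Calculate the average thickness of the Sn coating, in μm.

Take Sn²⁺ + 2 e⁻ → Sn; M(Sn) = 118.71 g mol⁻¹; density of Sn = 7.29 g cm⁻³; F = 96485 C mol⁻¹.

33.8 μm

Q = I·t = 0.5390 × 27288 = 14710 C; n(e⁻) = 0.1524 mol.
n(Sn) = n(e⁻)/2 = 0.07622 mol, so m = 0.07622 × 118.71 = 9.048 g.
Volume = m/ρ = 9.048 / 7.29 = 1.241 cm³.
Thickness = V/A = 1.241 / 367 = 0.00338 cm = 33.8 μm.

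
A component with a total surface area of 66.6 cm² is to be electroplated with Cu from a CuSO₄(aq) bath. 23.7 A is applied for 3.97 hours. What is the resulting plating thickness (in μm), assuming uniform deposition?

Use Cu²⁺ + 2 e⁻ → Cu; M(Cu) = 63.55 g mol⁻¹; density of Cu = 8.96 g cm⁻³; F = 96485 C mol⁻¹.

Q = I·t = 23.70 × 14292 = 338700 C; n(e⁻) = 3.511 mol.
n(Cu) = n(e⁻)/2 = 1.755 mol, so m = 1.755 × 63.55 = 111.5 g.
Volume = m/ρ = 111.5 / 8.96 = 12.45 cm³.
Thickness = V/A = 12.45 / 66.6 = 0.187 cm = 1870 μm.

1870 μm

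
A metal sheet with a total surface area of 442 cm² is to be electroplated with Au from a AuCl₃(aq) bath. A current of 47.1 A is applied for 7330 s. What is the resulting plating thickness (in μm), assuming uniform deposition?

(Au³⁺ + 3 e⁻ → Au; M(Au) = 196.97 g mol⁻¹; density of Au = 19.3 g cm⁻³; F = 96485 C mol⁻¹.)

275 μm

Q = I·t = 47.10 × 7330.0 = 345200 C; n(e⁻) = 3.578 mol.
n(Au) = n(e⁻)/3 = 1.193 mol, so m = 1.193 × 196.97 = 234.9 g.
Volume = m/ρ = 234.9 / 19.3 = 12.17 cm³.
Thickness = V/A = 12.17 / 442 = 0.0275 cm = 275 μm.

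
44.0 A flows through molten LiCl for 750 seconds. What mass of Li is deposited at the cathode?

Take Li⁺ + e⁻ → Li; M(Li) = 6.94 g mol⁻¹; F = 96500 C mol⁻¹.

2.37 g

Q = I·t = 44.00 A × 750.00 s = 33000 C.
n(e⁻) = Q/F = 33000 / 96500 = 0.3420 mol.
Li⁺ + e⁻ → Li, so n(Li) = n(e⁻)/1 = 0.3420 mol.
m = n·M = 0.3420 × 6.94 = 2.37 g.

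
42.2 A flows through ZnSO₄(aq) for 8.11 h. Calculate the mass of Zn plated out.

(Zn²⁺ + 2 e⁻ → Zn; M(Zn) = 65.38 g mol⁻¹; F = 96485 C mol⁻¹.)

Q = I·t = 42.20 A × 29196 s = 1232000 C.
n(e⁻) = Q/F = 1232000 / 96485 = 12.77 mol.
Zn²⁺ + 2 e⁻ → Zn, so n(Zn) = n(e⁻)/2 = 6.385 mol.
m = n·M = 6.385 × 65.38 = 417 g.

417 g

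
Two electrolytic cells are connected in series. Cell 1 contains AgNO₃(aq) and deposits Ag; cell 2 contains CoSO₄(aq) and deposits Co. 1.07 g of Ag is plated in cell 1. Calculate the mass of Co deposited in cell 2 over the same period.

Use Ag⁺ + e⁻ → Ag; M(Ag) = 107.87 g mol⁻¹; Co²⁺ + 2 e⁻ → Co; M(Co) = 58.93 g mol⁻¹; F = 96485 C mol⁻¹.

0.292 g

n(Ag) = 1.07 / 107.87 = 0.009919 mol.
Since Ag⁺ + e⁻ → Ag, n(e⁻) passed = 1 × 0.009919 = 0.009919 mol.
Cells in series carry the same charge, so the same 0.009919 mol of electrons passes through cell 2.
Co²⁺ + 2 e⁻ → Co, so n(Co) = 0.009919 / 2 = 0.004960 mol.
m(Co) = 0.004960 × 58.93 = 0.292 g.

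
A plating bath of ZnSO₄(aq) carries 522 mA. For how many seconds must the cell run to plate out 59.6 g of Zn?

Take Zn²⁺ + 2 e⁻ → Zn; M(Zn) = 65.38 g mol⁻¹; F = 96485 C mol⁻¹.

3.37 × 10⁵ s

n(Zn) = m/M = 59.6 / 65.38 = 0.9116 mol.
Each Zn atom requires 2 electrons, so n(e⁻) = 2 × 0.9116 = 1.823 mol.
Q = n(e⁻)·F = 1.823 × 96485 = 175900 C.
t = Q/I = 175900 / 0.5220 A = 337000 s.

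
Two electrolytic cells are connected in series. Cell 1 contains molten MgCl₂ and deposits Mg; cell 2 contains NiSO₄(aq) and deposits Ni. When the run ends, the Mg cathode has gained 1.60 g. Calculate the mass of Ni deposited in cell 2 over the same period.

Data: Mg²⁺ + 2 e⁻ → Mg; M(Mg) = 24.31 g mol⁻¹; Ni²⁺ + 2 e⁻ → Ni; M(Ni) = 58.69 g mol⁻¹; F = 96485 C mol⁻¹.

3.86 g

n(Mg) = 1.60 / 24.31 = 0.06582 mol.
Since Mg²⁺ + 2 e⁻ → Mg, n(e⁻) passed = 2 × 0.06582 = 0.1316 mol.
Cells in series carry the same charge, so the same 0.1316 mol of electrons passes through cell 2.
Ni²⁺ + 2 e⁻ → Ni, so n(Ni) = 0.1316 / 2 = 0.06582 mol.
m(Ni) = 0.06582 × 58.69 = 3.86 g.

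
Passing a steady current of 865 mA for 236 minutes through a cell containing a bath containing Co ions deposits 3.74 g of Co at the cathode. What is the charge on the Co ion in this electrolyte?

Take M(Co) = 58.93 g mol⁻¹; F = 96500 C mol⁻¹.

Q = I·t = 0.8650 A × 14160 s = 12250 C, so n(e⁻) = 12250/96500 = 0.1269 mol.
n(Co) deposited = 3.74 / 58.93 = 0.06347 mol.
Electrons per atom = n(e⁻)/n(Co) = 0.1269 / 0.06347 = 2.00 ≈ 2, so the ion is Co²⁺.

+2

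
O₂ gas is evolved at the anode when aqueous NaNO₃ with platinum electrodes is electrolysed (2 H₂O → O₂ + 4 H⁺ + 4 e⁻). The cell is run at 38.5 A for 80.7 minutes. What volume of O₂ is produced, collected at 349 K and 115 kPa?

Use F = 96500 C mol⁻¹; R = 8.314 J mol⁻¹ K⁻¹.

Q = I·t = 38.50 A × 4842.0 s = 186400 C.
n(e⁻) = Q/F = 186400 / 96500 = 1.932 mol.
4 electrons are transferred per O₂ molecule, so n(O₂) = 1.932 / 4 = 0.4829 mol.
V = nRT/P = (0.4829 × 8.314 × 349) / (115 × 10³ Pa) = 0.0122 m³ = 12.2 L.

12.2 L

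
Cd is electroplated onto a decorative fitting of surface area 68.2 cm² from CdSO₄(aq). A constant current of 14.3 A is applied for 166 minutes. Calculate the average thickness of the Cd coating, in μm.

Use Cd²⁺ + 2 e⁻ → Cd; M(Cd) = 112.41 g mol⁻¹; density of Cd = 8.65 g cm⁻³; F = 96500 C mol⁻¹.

1410 μm

Q = I·t = 14.30 × 9960.0 = 142400 C; n(e⁻) = 1.476 mol.
n(Cd) = n(e⁻)/2 = 0.7380 mol, so m = 0.7380 × 112.41 = 82.96 g.
Volume = m/ρ = 82.96 / 8.65 = 9.590 cm³.
Thickness = V/A = 9.590 / 68.2 = 0.141 cm = 1410 μm.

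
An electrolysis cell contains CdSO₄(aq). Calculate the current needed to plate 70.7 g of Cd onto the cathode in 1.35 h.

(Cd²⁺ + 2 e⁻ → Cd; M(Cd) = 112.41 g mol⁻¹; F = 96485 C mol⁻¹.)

n(Cd) = 70.7 / 112.41 = 0.6289 mol.
n(e⁻) = 2 × 0.6289 = 1.258 mol.
Q = n(e⁻)·F = 1.258 × 96485 = 121400 C.
I = Q/t = 121400 / 4860.0 s = 25.0 A.

25.0 A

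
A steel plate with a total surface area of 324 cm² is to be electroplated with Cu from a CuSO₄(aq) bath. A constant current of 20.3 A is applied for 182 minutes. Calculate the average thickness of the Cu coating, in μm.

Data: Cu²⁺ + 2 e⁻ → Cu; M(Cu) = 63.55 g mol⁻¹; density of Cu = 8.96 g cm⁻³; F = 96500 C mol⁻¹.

Q = I·t = 20.30 × 10920 = 221700 C; n(e⁻) = 2.297 mol.
n(Cu) = n(e⁻)/2 = 1.149 mol, so m = 1.149 × 63.55 = 72.99 g.
Volume = m/ρ = 72.99 / 8.96 = 8.146 cm³.
Thickness = V/A = 8.146 / 324 = 0.0251 cm = 251 μm.

251 μm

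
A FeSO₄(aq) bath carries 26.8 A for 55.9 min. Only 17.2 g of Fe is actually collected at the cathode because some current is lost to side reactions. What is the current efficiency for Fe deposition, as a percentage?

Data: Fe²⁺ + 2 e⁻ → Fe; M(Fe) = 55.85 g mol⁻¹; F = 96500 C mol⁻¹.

66.1 %

Q = I·t = 26.80 × 3354.0 = 89890 C; n(e⁻) = 89890/96500 = 0.9315 mol.
Theoretical n(Fe) = n(e⁻)/2 = 0.4657 mol, i.e. m_theo = 0.4657 × 55.85 = 26.01 g.
Efficiency = m_actual / m_theo = 17.2 / 26.01 = 66.1 %.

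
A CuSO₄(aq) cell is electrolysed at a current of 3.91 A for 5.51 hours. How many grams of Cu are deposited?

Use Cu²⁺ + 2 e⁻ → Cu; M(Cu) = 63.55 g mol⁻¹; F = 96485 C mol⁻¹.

Q = I·t = 3.910 A × 19836 s = 77560 C.
n(e⁻) = Q/F = 77560 / 96485 = 0.8038 mol.
Cu²⁺ + 2 e⁻ → Cu, so n(Cu) = n(e⁻)/2 = 0.4019 mol.
m = n·M = 0.4019 × 63.55 = 25.5 g.

25.5 g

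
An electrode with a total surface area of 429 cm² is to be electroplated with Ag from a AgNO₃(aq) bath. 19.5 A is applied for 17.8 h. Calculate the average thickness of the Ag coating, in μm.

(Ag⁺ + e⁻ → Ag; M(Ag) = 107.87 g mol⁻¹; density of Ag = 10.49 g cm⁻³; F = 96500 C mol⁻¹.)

Q = I·t = 19.50 × 64080 = 1250000 C; n(e⁻) = 12.95 mol.
n(Ag) = n(e⁻)/1 = 12.95 mol, so m = 12.95 × 107.87 = 1397 g.
Volume = m/ρ = 1397 / 10.49 = 133.2 cm³.
Thickness = V/A = 133.2 / 429 = 0.310 cm = 3100 μm.

3100 μm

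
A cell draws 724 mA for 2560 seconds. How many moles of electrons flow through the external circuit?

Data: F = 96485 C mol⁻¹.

Q = I·t = 0.7240 A × 2560.0 s = 1853 C.
n(e⁻) = Q/F = 1853 / 96485 = 0.0192 mol.

0.0192 mol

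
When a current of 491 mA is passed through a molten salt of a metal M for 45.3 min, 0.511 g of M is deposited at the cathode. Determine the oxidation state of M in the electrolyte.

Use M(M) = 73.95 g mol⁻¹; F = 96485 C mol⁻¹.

Q = I·t = 0.4910 A × 2718.0 s = 1335 C, so n(e⁻) = 1335/96485 = 0.01383 mol.
n(M) deposited = 0.511 / 73.95 = 0.006910 mol.
Electrons per atom = n(e⁻)/n(M) = 0.01383 / 0.006910 = 2.00 ≈ 2, so the ion is M²⁺.

+2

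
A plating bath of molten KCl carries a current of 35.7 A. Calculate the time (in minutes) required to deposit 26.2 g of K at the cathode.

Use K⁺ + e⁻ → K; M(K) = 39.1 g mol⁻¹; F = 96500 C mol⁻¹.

n(K) = m/M = 26.2 / 39.1 = 0.6701 mol.
Each K atom requires 1 electron, so n(e⁻) = 1 × 0.6701 = 0.6701 mol.
Q = n(e⁻)·F = 0.6701 × 96500 = 64660 C.
t = Q/I = 64660 / 35.70 A = 1811 s = 30.2 min.

30.2 min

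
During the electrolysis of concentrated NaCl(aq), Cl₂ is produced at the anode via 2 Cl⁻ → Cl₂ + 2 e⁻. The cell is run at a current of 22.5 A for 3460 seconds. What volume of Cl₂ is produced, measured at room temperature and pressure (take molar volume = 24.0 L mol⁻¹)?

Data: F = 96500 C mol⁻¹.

Q = I·t = 22.50 A × 3460.0 s = 77850 C.
n(e⁻) = Q/F = 77850 / 96500 = 0.8067 mol.
2 electrons are transferred per Cl₂ molecule, so n(Cl₂) = 0.8067 / 2 = 0.4034 mol.
V = n × V_m = 0.4034 × 24.0 = 9.68 L.

9.68 L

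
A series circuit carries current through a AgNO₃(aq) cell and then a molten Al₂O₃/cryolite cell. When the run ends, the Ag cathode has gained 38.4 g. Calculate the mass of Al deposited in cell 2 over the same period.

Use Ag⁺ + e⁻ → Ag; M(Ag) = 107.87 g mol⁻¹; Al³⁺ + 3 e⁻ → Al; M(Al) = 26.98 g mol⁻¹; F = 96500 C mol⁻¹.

n(Ag) = 38.4 / 107.87 = 0.3560 mol.
Since Ag⁺ + e⁻ → Ag, n(e⁻) passed = 1 × 0.3560 = 0.3560 mol.
Cells in series carry the same charge, so the same 0.3560 mol of electrons passes through cell 2.
Al³⁺ + 3 e⁻ → Al, so n(Al) = 0.3560 / 3 = 0.1187 mol.
m(Al) = 0.1187 × 26.98 = 3.20 g.

3.20 g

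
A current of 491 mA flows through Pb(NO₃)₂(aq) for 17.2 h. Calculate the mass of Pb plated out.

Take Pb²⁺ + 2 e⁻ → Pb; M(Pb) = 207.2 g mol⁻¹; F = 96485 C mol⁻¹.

32.6 g

Q = I·t = 0.4910 A × 61920 s = 30400 C.
n(e⁻) = Q/F = 30400 / 96485 = 0.3151 mol.
Pb²⁺ + 2 e⁻ → Pb, so n(Pb) = n(e⁻)/2 = 0.1576 mol.
m = n·M = 0.1576 × 207.2 = 32.6 g.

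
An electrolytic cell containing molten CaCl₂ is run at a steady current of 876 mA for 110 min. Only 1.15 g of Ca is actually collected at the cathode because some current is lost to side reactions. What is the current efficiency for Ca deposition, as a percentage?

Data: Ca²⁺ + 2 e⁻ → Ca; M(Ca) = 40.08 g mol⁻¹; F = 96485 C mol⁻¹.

95.8 %

Q = I·t = 0.8760 × 6600.0 = 5782 C; n(e⁻) = 5782/96485 = 0.05992 mol.
Theoretical n(Ca) = n(e⁻)/2 = 0.02996 mol, i.e. m_theo = 0.02996 × 40.08 = 1.201 g.
Efficiency = m_actual / m_theo = 1.15 / 1.201 = 95.8 %.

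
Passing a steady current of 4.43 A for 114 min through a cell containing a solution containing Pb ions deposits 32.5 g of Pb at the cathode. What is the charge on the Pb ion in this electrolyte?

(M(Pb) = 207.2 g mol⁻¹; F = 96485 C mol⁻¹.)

+2

Q = I·t = 4.430 A × 6840.0 s = 30300 C, so n(e⁻) = 30300/96485 = 0.3141 mol.
n(Pb) deposited = 32.5 / 207.2 = 0.1569 mol.
Electrons per atom = n(e⁻)/n(Pb) = 0.3141 / 0.1569 = 2.00 ≈ 2, so the ion is Pb²⁺.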